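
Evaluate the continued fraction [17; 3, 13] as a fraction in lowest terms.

693/40

Using pₖ = aₖpₖ₋₁ + pₖ₋₂ and qₖ = aₖqₖ₋₁ + qₖ₋₂:
  k=0: a=17, p=17, q=1
  k=1: a=3, p=52, q=3
  k=2: a=13, p=693, q=40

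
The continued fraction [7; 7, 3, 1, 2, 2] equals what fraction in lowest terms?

1349/189

Using pₖ = aₖpₖ₋₁ + pₖ₋₂ and qₖ = aₖqₖ₋₁ + qₖ₋₂:
  k=0: a=7, p=7, q=1
  k=1: a=7, p=50, q=7
  k=2: a=3, p=157, q=22
  k=3: a=1, p=207, q=29
  k=4: a=2, p=571, q=80
  k=5: a=2, p=1349, q=189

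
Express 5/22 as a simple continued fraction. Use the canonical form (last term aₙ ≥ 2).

[0; 4, 2, 2]

5 = 0·22 + 5
22 = 4·5 + 2
5 = 2·2 + 1
2 = 2·1 + 0  (stop)
So 5/22 = [0; 4, 2, 2].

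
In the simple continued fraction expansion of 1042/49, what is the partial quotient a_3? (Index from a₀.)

1042 = 21·49 + 13   →  a_0 = 21
49 = 3·13 + 10   →  a_1 = 3
13 = 1·10 + 3   →  a_2 = 1
10 = 3·3 + 1   →  a_3 = 3

3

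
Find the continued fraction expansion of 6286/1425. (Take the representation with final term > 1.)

[4; 2, 2, 3, 6, 6, 2]

6286 = 4·1425 + 586
1425 = 2·586 + 253
586 = 2·253 + 80
253 = 3·80 + 13
80 = 6·13 + 2
13 = 6·2 + 1
2 = 2·1 + 0  (stop)
So 6286/1425 = [4; 2, 2, 3, 6, 6, 2].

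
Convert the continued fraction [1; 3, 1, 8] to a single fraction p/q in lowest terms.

Using pₖ = aₖpₖ₋₁ + pₖ₋₂ and qₖ = aₖqₖ₋₁ + qₖ₋₂:
  k=0: a=1, p=1, q=1
  k=1: a=3, p=4, q=3
  k=2: a=1, p=5, q=4
  k=3: a=8, p=44, q=35

44/35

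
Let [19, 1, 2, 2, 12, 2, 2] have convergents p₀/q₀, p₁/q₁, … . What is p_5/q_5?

3568/181

Using pₖ = aₖpₖ₋₁ + pₖ₋₂, qₖ = aₖqₖ₋₁ + qₖ₋₂ (with p₋₁=1, p₋₂=0, q₋₁=0, q₋₂=1):
  k=0: a=19, p=19, q=1
  k=1: a=1, p=20, q=1
  k=2: a=2, p=59, q=3
  k=3: a=2, p=138, q=7
  k=4: a=12, p=1715, q=87
  k=5: a=2, p=3568, q=181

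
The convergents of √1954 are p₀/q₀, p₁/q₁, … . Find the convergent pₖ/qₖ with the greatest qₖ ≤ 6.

√1954 = [44; 4, 1, 9, 44, 9, 1, 4, 88, …] (period length 8).
Convergents:
  p_0/q_0 = 44/1
  p_1/q_1 = 177/4
  p_2/q_2 = 221/5
  p_3/q_3 = 2166/49
q_2 = 5 ≤ 6 < 49 = q_3, so the answer is 221/5.

221/5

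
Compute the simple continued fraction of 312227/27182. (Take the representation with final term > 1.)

[11; 2, 18, 14, 1, 15, 3]

312227 = 11*27182 + 13225
27182 = 2*13225 + 732
13225 = 18*732 + 49
732 = 14*49 + 46
49 = 1*46 + 3
46 = 15*3 + 1
3 = 3*1 + 0  (stop)
So 312227/27182 = [11; 2, 18, 14, 1, 15, 3].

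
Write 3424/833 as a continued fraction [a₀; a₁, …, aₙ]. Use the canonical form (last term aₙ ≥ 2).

3424 = 4×833 + 92
833 = 9×92 + 5
92 = 18×5 + 2
5 = 2×2 + 1
2 = 2×1 + 0  (stop)
So 3424/833 = [4; 9, 18, 2, 2].

[4; 9, 18, 2, 2]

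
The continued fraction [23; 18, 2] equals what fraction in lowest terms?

Fold from the inside: start with 2/1.
  18 + 1/2 = 37/2
  23 + 2/37 = 853/37

853/37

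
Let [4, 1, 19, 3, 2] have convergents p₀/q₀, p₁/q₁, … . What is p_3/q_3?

302/61

Using pₖ = aₖpₖ₋₁ + pₖ₋₂, qₖ = aₖqₖ₋₁ + qₖ₋₂ (with p₋₁=1, p₋₂=0, q₋₁=0, q₋₂=1):
  k=0: a=4, p=4, q=1
  k=1: a=1, p=5, q=1
  k=2: a=19, p=99, q=20
  k=3: a=3, p=302, q=61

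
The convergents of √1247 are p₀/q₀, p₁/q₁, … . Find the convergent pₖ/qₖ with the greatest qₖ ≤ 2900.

√1247 = [35; 3, 5, 9, 1, 9, 5, 3, 70, …] (period length 8).
Convergents:
  p_0/q_0 = 35/1
  p_1/q_1 = 106/3
  p_2/q_2 = 565/16
  p_3/q_3 = 5191/147
  p_4/q_4 = 5756/163
  p_5/q_5 = 56995/1614
  p_6/q_6 = 290731/8233
q_5 = 1614 ≤ 2900 < 8233 = q_6, so the answer is 56995/1614.

56995/1614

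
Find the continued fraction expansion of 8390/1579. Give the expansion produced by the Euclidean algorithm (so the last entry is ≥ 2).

[5; 3, 5, 3, 1, 3, 6]

8390 = 5×1579 + 495
1579 = 3×495 + 94
495 = 5×94 + 25
94 = 3×25 + 19
25 = 1×19 + 6
19 = 3×6 + 1
6 = 6×1 + 0  (stop)
So 8390/1579 = [5; 3, 5, 3, 1, 3, 6].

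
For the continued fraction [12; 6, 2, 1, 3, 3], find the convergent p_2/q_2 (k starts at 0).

158/13

Using pₖ = aₖpₖ₋₁ + pₖ₋₂, qₖ = aₖqₖ₋₁ + qₖ₋₂ (with p₋₁=1, p₋₂=0, q₋₁=0, q₋₂=1):
  k=0: a=12, p=12, q=1
  k=1: a=6, p=73, q=6
  k=2: a=2, p=158, q=13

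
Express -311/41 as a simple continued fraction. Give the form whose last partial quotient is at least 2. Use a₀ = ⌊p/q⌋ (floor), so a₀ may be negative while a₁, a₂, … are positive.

[-8; 2, 2, 2, 3]

-311 = -8·41 + 17
41 = 2·17 + 7
17 = 2·7 + 3
7 = 2·3 + 1
3 = 3·1 + 0  (stop)
So -311/41 = [-8; 2, 2, 2, 3].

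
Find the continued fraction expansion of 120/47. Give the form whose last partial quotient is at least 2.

120 = 2×47 + 26
47 = 1×26 + 21
26 = 1×21 + 5
21 = 4×5 + 1
5 = 5×1 + 0  (stop)
So 120/47 = [2; 1, 1, 4, 5].

[2; 1, 1, 4, 5]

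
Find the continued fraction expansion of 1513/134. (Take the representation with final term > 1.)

1513 = 11×134 + 39
134 = 3×39 + 17
39 = 2×17 + 5
17 = 3×5 + 2
5 = 2×2 + 1
2 = 2×1 + 0  (stop)
So 1513/134 = [11; 3, 2, 3, 2, 2].

[11; 3, 2, 3, 2, 2]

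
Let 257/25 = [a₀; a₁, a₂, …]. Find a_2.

257 = 10·25 + 7   →  a_0 = 10
25 = 3·7 + 4   →  a_1 = 3
7 = 1·4 + 3   →  a_2 = 1

1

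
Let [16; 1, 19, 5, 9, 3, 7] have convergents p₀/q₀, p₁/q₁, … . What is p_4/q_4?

Using pₖ = aₖpₖ₋₁ + pₖ₋₂, qₖ = aₖqₖ₋₁ + qₖ₋₂ (with p₋₁=1, p₋₂=0, q₋₁=0, q₋₂=1):
  k=0: a=16, p=16, q=1
  k=1: a=1, p=17, q=1
  k=2: a=19, p=339, q=20
  k=3: a=5, p=1712, q=101
  k=4: a=9, p=15747, q=929

15747/929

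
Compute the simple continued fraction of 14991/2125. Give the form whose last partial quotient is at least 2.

14991 = 7·2125 + 116
2125 = 18·116 + 37
116 = 3·37 + 5
37 = 7·5 + 2
5 = 2·2 + 1
2 = 2·1 + 0  (stop)
So 14991/2125 = [7; 18, 3, 7, 2, 2].

[7; 18, 3, 7, 2, 2]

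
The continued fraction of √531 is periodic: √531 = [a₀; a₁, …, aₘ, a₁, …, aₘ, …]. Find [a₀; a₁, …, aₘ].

[23; 23, 46]

a₀ = ⌊√531⌋ = 23.
With m₀=0, d₀=1 and mₖ₊₁ = dₖaₖ − mₖ, dₖ₊₁ = (n − mₖ₊₁²)/dₖ, aₖ₊₁ = ⌊(a₀+mₖ₊₁)/dₖ₊₁⌋:
  k=1: m=23, d=2, a=23
  k=2: m=23, d=1, a=46
d=1 and a=2a₀=46 at k=2, so the next step gives (m, d) = (23, 2) again — its k=1 value — and the period has length 2.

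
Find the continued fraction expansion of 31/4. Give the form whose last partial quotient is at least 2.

31 = 7*4 + 3
4 = 1*3 + 1
3 = 3*1 + 0  (stop)
So 31/4 = [7; 1, 3].

[7; 1, 3]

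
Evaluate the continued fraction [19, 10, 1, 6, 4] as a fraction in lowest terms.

Using pₖ = aₖpₖ₋₁ + pₖ₋₂ and qₖ = aₖqₖ₋₁ + qₖ₋₂:
  k=0: a=19, p=19, q=1
  k=1: a=10, p=191, q=10
  k=2: a=1, p=210, q=11
  k=3: a=6, p=1451, q=76
  k=4: a=4, p=6014, q=315

6014/315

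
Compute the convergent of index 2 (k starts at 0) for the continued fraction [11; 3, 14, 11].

487/43

Using pₖ = aₖpₖ₋₁ + pₖ₋₂, qₖ = aₖqₖ₋₁ + qₖ₋₂ (with p₋₁=1, p₋₂=0, q₋₁=0, q₋₂=1):
  k=0: a=11, p=11, q=1
  k=1: a=3, p=34, q=3
  k=2: a=14, p=487, q=43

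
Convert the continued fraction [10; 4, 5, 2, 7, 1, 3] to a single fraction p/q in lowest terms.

15461/1510

Using pₖ = aₖpₖ₋₁ + pₖ₋₂ and qₖ = aₖqₖ₋₁ + qₖ₋₂:
  k=0: a=10, p=10, q=1
  k=1: a=4, p=41, q=4
  k=2: a=5, p=215, q=21
  k=3: a=2, p=471, q=46
  k=4: a=7, p=3512, q=343
  k=5: a=1, p=3983, q=389
  k=6: a=3, p=15461, q=1510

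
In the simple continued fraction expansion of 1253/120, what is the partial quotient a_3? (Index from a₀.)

1

1253 = 10·120 + 53   →  a_0 = 10
120 = 2·53 + 14   →  a_1 = 2
53 = 3·14 + 11   →  a_2 = 3
14 = 1·11 + 3   →  a_3 = 1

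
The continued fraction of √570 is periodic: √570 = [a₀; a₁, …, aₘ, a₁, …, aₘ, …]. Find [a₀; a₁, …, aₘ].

a₀ = ⌊√570⌋ = 23.

[23; 1, 6, 1, 46]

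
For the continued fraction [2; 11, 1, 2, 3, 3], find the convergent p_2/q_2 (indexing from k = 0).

25/12

Using pₖ = aₖpₖ₋₁ + pₖ₋₂, qₖ = aₖqₖ₋₁ + qₖ₋₂ (with p₋₁=1, p₋₂=0, q₋₁=0, q₋₂=1):
  k=0: a=2, p=2, q=1
  k=1: a=11, p=23, q=11
  k=2: a=1, p=25, q=12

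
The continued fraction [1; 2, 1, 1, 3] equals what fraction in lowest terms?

Using pₖ = aₖpₖ₋₁ + pₖ₋₂ and qₖ = aₖqₖ₋₁ + qₖ₋₂:
  k=0: a=1, p=1, q=1
  k=1: a=2, p=3, q=2
  k=2: a=1, p=4, q=3
  k=3: a=1, p=7, q=5
  k=4: a=3, p=25, q=18

25/18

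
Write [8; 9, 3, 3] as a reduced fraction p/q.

754/93

Using pₖ = aₖpₖ₋₁ + pₖ₋₂ and qₖ = aₖqₖ₋₁ + qₖ₋₂:
  k=0: a=8, p=8, q=1
  k=1: a=9, p=73, q=9
  k=2: a=3, p=227, q=28
  k=3: a=3, p=754, q=93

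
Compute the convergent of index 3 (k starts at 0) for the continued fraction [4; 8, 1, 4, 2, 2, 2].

Using pₖ = aₖpₖ₋₁ + pₖ₋₂, qₖ = aₖqₖ₋₁ + qₖ₋₂ (with p₋₁=1, p₋₂=0, q₋₁=0, q₋₂=1):
  k=0: a=4, p=4, q=1
  k=1: a=8, p=33, q=8
  k=2: a=1, p=37, q=9
  k=3: a=4, p=181, q=44

181/44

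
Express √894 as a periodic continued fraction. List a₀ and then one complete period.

a₀ = ⌊√894⌋ = 29.
With m₀=0, d₀=1 and mₖ₊₁ = dₖaₖ − mₖ, dₖ₊₁ = (n − mₖ₊₁²)/dₖ, aₖ₊₁ = ⌊(a₀+mₖ₊₁)/dₖ₊₁⌋:
  k=1: m=29, d=53, a=1
  k=2: m=24, d=6, a=8
  k=3: m=24, d=53, a=1
  k=4: m=29, d=1, a=58
d=1 and a=2a₀=58 at k=4, so the next step gives (m, d) = (29, 53) again — its k=1 value — and the period has length 4.

[29; 1, 8, 1, 58]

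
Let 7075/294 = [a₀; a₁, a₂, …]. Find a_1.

15

7075 = 24·294 + 19   →  a_0 = 24
294 = 15·19 + 9   →  a_1 = 15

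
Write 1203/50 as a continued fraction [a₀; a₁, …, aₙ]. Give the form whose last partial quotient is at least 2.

[24; 16, 1, 2]

1203 = 24×50 + 3
50 = 16×3 + 2
3 = 1×2 + 1
2 = 2×1 + 0  (stop)
So 1203/50 = [24; 16, 1, 2].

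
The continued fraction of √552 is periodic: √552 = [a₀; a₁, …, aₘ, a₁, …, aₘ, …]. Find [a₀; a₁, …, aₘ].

a₀ = ⌊√552⌋ = 23.
With m₀=0, d₀=1 and mₖ₊₁ = dₖaₖ − mₖ, dₖ₊₁ = (n − mₖ₊₁²)/dₖ, aₖ₊₁ = ⌊(a₀+mₖ₊₁)/dₖ₊₁⌋:
  k=1: m=23, d=23, a=2
  k=2: m=23, d=1, a=46
d=1 and a=2a₀=46 at k=2, so the next step gives (m, d) = (23, 23) again — its k=1 value — and the period has length 2.

[23; 2, 46]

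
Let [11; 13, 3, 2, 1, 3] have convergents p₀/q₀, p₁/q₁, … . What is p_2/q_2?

Using pₖ = aₖpₖ₋₁ + pₖ₋₂, qₖ = aₖqₖ₋₁ + qₖ₋₂ (with p₋₁=1, p₋₂=0, q₋₁=0, q₋₂=1):
  k=0: a=11, p=11, q=1
  k=1: a=13, p=144, q=13
  k=2: a=3, p=443, q=40

443/40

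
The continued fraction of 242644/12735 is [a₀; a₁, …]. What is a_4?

11

242644 = 19·12735 + 679   →  a_0 = 19
12735 = 18·679 + 513   →  a_1 = 18
679 = 1·513 + 166   →  a_2 = 1
513 = 3·166 + 15   →  a_3 = 3
166 = 11·15 + 1   →  a_4 = 11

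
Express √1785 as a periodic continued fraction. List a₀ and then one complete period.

a₀ = ⌊√1785⌋ = 42.
With m₀=0, d₀=1 and mₖ₊₁ = dₖaₖ − mₖ, dₖ₊₁ = (n − mₖ₊₁²)/dₖ, aₖ₊₁ = ⌊(a₀+mₖ₊₁)/dₖ₊₁⌋:
  k=1: m=42, d=21, a=4
  k=2: m=42, d=1, a=84
d=1 and a=2a₀=84 at k=2, so the next step gives (m, d) = (42, 21) again — its k=1 value — and the period has length 2.

[42; 4, 84]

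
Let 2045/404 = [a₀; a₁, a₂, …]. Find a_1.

16

2045 = 5·404 + 25   →  a_0 = 5
404 = 16·25 + 4   →  a_1 = 16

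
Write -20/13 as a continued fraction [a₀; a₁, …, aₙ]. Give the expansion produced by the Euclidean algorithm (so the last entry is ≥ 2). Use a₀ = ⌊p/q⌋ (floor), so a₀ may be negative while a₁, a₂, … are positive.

[-2; 2, 6]

-20 = -2×13 + 6
13 = 2×6 + 1
6 = 6×1 + 0  (stop)
So -20/13 = [-2; 2, 6].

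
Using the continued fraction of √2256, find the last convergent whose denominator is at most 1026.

√2256 = [47; 2, 94, …] (period length 2).
Convergents:
  p_0/q_0 = 47/1
  p_1/q_1 = 95/2
  p_2/q_2 = 8977/189
  p_3/q_3 = 18049/380
  p_4/q_4 = 1705583/35909
q_3 = 380 ≤ 1026 < 35909 = q_4, so the answer is 18049/380.

18049/380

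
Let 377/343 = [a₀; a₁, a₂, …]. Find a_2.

377 = 1·343 + 34   →  a_0 = 1
343 = 10·34 + 3   →  a_1 = 10
34 = 11·3 + 1   →  a_2 = 11

11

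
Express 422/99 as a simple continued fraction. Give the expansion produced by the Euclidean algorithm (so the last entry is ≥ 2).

[4; 3, 1, 4, 5]

422 = 4×99 + 26
99 = 3×26 + 21
26 = 1×21 + 5
21 = 4×5 + 1
5 = 5×1 + 0  (stop)
So 422/99 = [4; 3, 1, 4, 5].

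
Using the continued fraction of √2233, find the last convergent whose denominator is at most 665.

√2233 = [47; 3, 1, 12, 1, 3, 94, …] (period length 6).
Convergents:
  p_0/q_0 = 47/1
  p_1/q_1 = 142/3
  p_2/q_2 = 189/4
  p_3/q_3 = 2410/51
  p_4/q_4 = 2599/55
  p_5/q_5 = 10207/216
  p_6/q_6 = 962057/20359
q_5 = 216 ≤ 665 < 20359 = q_6, so the answer is 10207/216.

10207/216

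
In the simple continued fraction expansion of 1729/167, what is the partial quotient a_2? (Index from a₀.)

1

1729 = 10·167 + 59   →  a_0 = 10
167 = 2·59 + 49   →  a_1 = 2
59 = 1·49 + 10   →  a_2 = 1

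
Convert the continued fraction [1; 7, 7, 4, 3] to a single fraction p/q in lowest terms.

Using pₖ = aₖpₖ₋₁ + pₖ₋₂ and qₖ = aₖqₖ₋₁ + qₖ₋₂:
  k=0: a=1, p=1, q=1
  k=1: a=7, p=8, q=7
  k=2: a=7, p=57, q=50
  k=3: a=4, p=236, q=207
  k=4: a=3, p=765, q=671

765/671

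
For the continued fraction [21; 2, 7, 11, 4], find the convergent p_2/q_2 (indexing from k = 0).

322/15

Using pₖ = aₖpₖ₋₁ + pₖ₋₂, qₖ = aₖqₖ₋₁ + qₖ₋₂ (with p₋₁=1, p₋₂=0, q₋₁=0, q₋₂=1):
  k=0: a=21, p=21, q=1
  k=1: a=2, p=43, q=2
  k=2: a=7, p=322, q=15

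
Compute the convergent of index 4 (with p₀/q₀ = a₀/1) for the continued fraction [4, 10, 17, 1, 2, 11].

Using pₖ = aₖpₖ₋₁ + pₖ₋₂, qₖ = aₖqₖ₋₁ + qₖ₋₂ (with p₋₁=1, p₋₂=0, q₋₁=0, q₋₂=1):
  k=0: a=4, p=4, q=1
  k=1: a=10, p=41, q=10
  k=2: a=17, p=701, q=171
  k=3: a=1, p=742, q=181
  k=4: a=2, p=2185, q=533

2185/533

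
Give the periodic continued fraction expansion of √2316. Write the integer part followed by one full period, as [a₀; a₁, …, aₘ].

[48; 8, 96]

a₀ = ⌊√2316⌋ = 48.
With m₀=0, d₀=1 and mₖ₊₁ = dₖaₖ − mₖ, dₖ₊₁ = (n − mₖ₊₁²)/dₖ, aₖ₊₁ = ⌊(a₀+mₖ₊₁)/dₖ₊₁⌋:
  k=1: m=48, d=12, a=8
  k=2: m=48, d=1, a=96
d=1 and a=2a₀=96 at k=2, so the next step gives (m, d) = (48, 12) again — its k=1 value — and the period has length 2.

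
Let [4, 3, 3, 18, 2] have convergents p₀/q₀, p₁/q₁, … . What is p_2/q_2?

43/10

Using pₖ = aₖpₖ₋₁ + pₖ₋₂, qₖ = aₖqₖ₋₁ + qₖ₋₂ (with p₋₁=1, p₋₂=0, q₋₁=0, q₋₂=1):
  k=0: a=4, p=4, q=1
  k=1: a=3, p=13, q=3
  k=2: a=3, p=43, q=10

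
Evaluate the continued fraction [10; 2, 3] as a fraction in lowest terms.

73/7

Using pₖ = aₖpₖ₋₁ + pₖ₋₂ and qₖ = aₖqₖ₋₁ + qₖ₋₂:
  k=0: a=10, p=10, q=1
  k=1: a=2, p=21, q=2
  k=2: a=3, p=73, q=7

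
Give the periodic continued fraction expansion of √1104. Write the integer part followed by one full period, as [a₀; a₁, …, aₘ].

a₀ = ⌊√1104⌋ = 33.
With m₀=0, d₀=1 and mₖ₊₁ = dₖaₖ − mₖ, dₖ₊₁ = (n − mₖ₊₁²)/dₖ, aₖ₊₁ = ⌊(a₀+mₖ₊₁)/dₖ₊₁⌋:
  k=1: m=33, d=15, a=4
  k=2: m=27, d=25, a=2
  k=3: m=23, d=23, a=2
  k=4: m=23, d=25, a=2
  k=5: m=27, d=15, a=4
  k=6: m=33, d=1, a=66
d=1 and a=2a₀=66 at k=6, so the next step gives (m, d) = (33, 15) again — its k=1 value — and the period has length 6.

[33; 4, 2, 2, 2, 4, 66]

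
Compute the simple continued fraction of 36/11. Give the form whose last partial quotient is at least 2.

36 = 3*11 + 3
11 = 3*3 + 2
3 = 1*2 + 1
2 = 2*1 + 0  (stop)
So 36/11 = [3; 3, 1, 2].

[3; 3, 1, 2]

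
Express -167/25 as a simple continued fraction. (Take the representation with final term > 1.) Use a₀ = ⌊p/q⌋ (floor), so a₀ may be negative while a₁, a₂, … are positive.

[-7; 3, 8]

-167 = -7*25 + 8
25 = 3*8 + 1
8 = 8*1 + 0  (stop)
So -167/25 = [-7; 3, 8].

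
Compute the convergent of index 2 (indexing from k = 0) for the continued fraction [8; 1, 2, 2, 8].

26/3

Using pₖ = aₖpₖ₋₁ + pₖ₋₂, qₖ = aₖqₖ₋₁ + qₖ₋₂ (with p₋₁=1, p₋₂=0, q₋₁=0, q₋₂=1):
  k=0: a=8, p=8, q=1
  k=1: a=1, p=9, q=1
  k=2: a=2, p=26, q=3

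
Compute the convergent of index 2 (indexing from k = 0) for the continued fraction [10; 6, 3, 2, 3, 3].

Using pₖ = aₖpₖ₋₁ + pₖ₋₂, qₖ = aₖqₖ₋₁ + qₖ₋₂ (with p₋₁=1, p₋₂=0, q₋₁=0, q₋₂=1):
  k=0: a=10, p=10, q=1
  k=1: a=6, p=61, q=6
  k=2: a=3, p=193, q=19

193/19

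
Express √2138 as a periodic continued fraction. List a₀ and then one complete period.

a₀ = ⌊√2138⌋ = 46.
With m₀=0, d₀=1 and mₖ₊₁ = dₖaₖ − mₖ, dₖ₊₁ = (n − mₖ₊₁²)/dₖ, aₖ₊₁ = ⌊(a₀+mₖ₊₁)/dₖ₊₁⌋:
  k=1: m=46, d=22, a=4
  k=2: m=42, d=17, a=5
  k=3: m=43, d=17, a=5
  k=4: m=42, d=22, a=4
  k=5: m=46, d=1, a=92
d=1 and a=2a₀=92 at k=5, so the next step gives (m, d) = (46, 22) again — its k=1 value — and the period has length 5.

[46; 4, 5, 5, 4, 92]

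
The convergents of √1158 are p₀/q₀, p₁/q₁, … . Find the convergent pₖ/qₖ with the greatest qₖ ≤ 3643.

78710/2313

√1158 = [34; 34, 68, …] (period length 2).
Convergents:
  p_0/q_0 = 34/1
  p_1/q_1 = 1157/34
  p_2/q_2 = 78710/2313
  p_3/q_3 = 2677297/78676
q_2 = 2313 ≤ 3643 < 78676 = q_3, so the answer is 78710/2313.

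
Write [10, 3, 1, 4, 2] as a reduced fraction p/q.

Using pₖ = aₖpₖ₋₁ + pₖ₋₂ and qₖ = aₖqₖ₋₁ + qₖ₋₂:
  k=0: a=10, p=10, q=1
  k=1: a=3, p=31, q=3
  k=2: a=1, p=41, q=4
  k=3: a=4, p=195, q=19
  k=4: a=2, p=431, q=42

431/42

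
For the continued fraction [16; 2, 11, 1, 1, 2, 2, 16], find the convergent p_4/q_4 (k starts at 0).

Using pₖ = aₖpₖ₋₁ + pₖ₋₂, qₖ = aₖqₖ₋₁ + qₖ₋₂ (with p₋₁=1, p₋₂=0, q₋₁=0, q₋₂=1):
  k=0: a=16, p=16, q=1
  k=1: a=2, p=33, q=2
  k=2: a=11, p=379, q=23
  k=3: a=1, p=412, q=25
  k=4: a=1, p=791, q=48

791/48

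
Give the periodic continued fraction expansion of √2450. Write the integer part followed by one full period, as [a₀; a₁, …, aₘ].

[49; 2, 98]

a₀ = ⌊√2450⌋ = 49.
With m₀=0, d₀=1 and mₖ₊₁ = dₖaₖ − mₖ, dₖ₊₁ = (n − mₖ₊₁²)/dₖ, aₖ₊₁ = ⌊(a₀+mₖ₊₁)/dₖ₊₁⌋:
  k=1: m=49, d=49, a=2
  k=2: m=49, d=1, a=98
d=1 and a=2a₀=98 at k=2, so the next step gives (m, d) = (49, 49) again — its k=1 value — and the period has length 2.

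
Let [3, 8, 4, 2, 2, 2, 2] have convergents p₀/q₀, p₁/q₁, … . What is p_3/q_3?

231/74

Using pₖ = aₖpₖ₋₁ + pₖ₋₂, qₖ = aₖqₖ₋₁ + qₖ₋₂ (with p₋₁=1, p₋₂=0, q₋₁=0, q₋₂=1):
  k=0: a=3, p=3, q=1
  k=1: a=8, p=25, q=8
  k=2: a=4, p=103, q=33
  k=3: a=2, p=231, q=74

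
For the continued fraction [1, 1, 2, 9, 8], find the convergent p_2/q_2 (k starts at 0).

Using pₖ = aₖpₖ₋₁ + pₖ₋₂, qₖ = aₖqₖ₋₁ + qₖ₋₂ (with p₋₁=1, p₋₂=0, q₋₁=0, q₋₂=1):
  k=0: a=1, p=1, q=1
  k=1: a=1, p=2, q=1
  k=2: a=2, p=5, q=3

5/3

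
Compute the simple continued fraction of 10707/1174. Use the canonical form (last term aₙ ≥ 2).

10707 = 9×1174 + 141
1174 = 8×141 + 46
141 = 3×46 + 3
46 = 15×3 + 1
3 = 3×1 + 0  (stop)
So 10707/1174 = [9; 8, 3, 15, 3].

[9; 8, 3, 15, 3]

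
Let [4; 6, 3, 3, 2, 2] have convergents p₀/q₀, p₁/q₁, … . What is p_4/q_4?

Using pₖ = aₖpₖ₋₁ + pₖ₋₂, qₖ = aₖqₖ₋₁ + qₖ₋₂ (with p₋₁=1, p₋₂=0, q₋₁=0, q₋₂=1):
  k=0: a=4, p=4, q=1
  k=1: a=6, p=25, q=6
  k=2: a=3, p=79, q=19
  k=3: a=3, p=262, q=63
  k=4: a=2, p=603, q=145

603/145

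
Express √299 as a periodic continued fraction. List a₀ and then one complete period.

a₀ = ⌊√299⌋ = 17.
With m₀=0, d₀=1 and mₖ₊₁ = dₖaₖ − mₖ, dₖ₊₁ = (n − mₖ₊₁²)/dₖ, aₖ₊₁ = ⌊(a₀+mₖ₊₁)/dₖ₊₁⌋:
  k=1: m=17, d=10, a=3
  k=2: m=13, d=13, a=2
  k=3: m=13, d=10, a=3
  k=4: m=17, d=1, a=34
d=1 and a=2a₀=34 at k=4, so the next step gives (m, d) = (17, 10) again — its k=1 value — and the period has length 4.

[17; 3, 2, 3, 34]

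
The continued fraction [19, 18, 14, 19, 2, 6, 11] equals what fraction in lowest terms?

Fold from the inside: start with 11/1.
  6 + 1/11 = 67/11
  2 + 11/67 = 145/67
  19 + 67/145 = 2822/145
  14 + 145/2822 = 39653/2822
  18 + 2822/39653 = 716576/39653
  19 + 39653/716576 = 13654597/716576

13654597/716576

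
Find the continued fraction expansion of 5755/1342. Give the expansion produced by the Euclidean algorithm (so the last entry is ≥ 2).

5755 = 4*1342 + 387
1342 = 3*387 + 181
387 = 2*181 + 25
181 = 7*25 + 6
25 = 4*6 + 1
6 = 6*1 + 0  (stop)
So 5755/1342 = [4; 3, 2, 7, 4, 6].

[4; 3, 2, 7, 4, 6]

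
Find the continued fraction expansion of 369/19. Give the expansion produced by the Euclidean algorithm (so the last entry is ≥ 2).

[19; 2, 2, 1, 2]

369 = 19*19 + 8
19 = 2*8 + 3
8 = 2*3 + 2
3 = 1*2 + 1
2 = 2*1 + 0  (stop)
So 369/19 = [19; 2, 2, 1, 2].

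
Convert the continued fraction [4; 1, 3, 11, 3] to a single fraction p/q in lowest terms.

Fold from the inside: start with 3/1.
  11 + 1/3 = 34/3
  3 + 3/34 = 105/34
  1 + 34/105 = 139/105
  4 + 105/139 = 661/139

661/139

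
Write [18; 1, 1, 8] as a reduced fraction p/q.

315/17

Fold from the inside: start with 8/1.
  1 + 1/8 = 9/8
  1 + 8/9 = 17/9
  18 + 9/17 = 315/17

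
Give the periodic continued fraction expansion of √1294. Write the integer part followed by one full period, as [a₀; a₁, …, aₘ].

[35; 1, 34, 1, 70]

a₀ = ⌊√1294⌋ = 35.
With m₀=0, d₀=1 and mₖ₊₁ = dₖaₖ − mₖ, dₖ₊₁ = (n − mₖ₊₁²)/dₖ, aₖ₊₁ = ⌊(a₀+mₖ₊₁)/dₖ₊₁⌋:
  k=1: m=35, d=69, a=1
  k=2: m=34, d=2, a=34
  k=3: m=34, d=69, a=1
  k=4: m=35, d=1, a=70
d=1 and a=2a₀=70 at k=4, so the next step gives (m, d) = (35, 69) again — its k=1 value — and the period has length 4.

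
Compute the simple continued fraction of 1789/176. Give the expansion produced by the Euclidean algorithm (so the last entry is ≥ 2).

1789 = 10·176 + 29
176 = 6·29 + 2
29 = 14·2 + 1
2 = 2·1 + 0  (stop)
So 1789/176 = [10; 6, 14, 2].

[10; 6, 14, 2]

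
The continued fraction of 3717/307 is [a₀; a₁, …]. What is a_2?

3717 = 12·307 + 33   →  a_0 = 12
307 = 9·33 + 10   →  a_1 = 9
33 = 3·10 + 3   →  a_2 = 3

3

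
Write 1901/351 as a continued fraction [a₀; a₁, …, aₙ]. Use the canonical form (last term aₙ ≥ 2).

1901 = 5·351 + 146
351 = 2·146 + 59
146 = 2·59 + 28
59 = 2·28 + 3
28 = 9·3 + 1
3 = 3·1 + 0  (stop)
So 1901/351 = [5; 2, 2, 2, 9, 3].

[5; 2, 2, 2, 9, 3]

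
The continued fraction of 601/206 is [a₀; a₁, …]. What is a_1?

601 = 2·206 + 189   →  a_0 = 2
206 = 1·189 + 17   →  a_1 = 1

1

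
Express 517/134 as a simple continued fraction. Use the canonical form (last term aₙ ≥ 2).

[3; 1, 6, 19]

517 = 3*134 + 115
134 = 1*115 + 19
115 = 6*19 + 1
19 = 19*1 + 0  (stop)
So 517/134 = [3; 1, 6, 19].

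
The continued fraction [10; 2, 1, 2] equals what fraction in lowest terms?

Using pₖ = aₖpₖ₋₁ + pₖ₋₂ and qₖ = aₖqₖ₋₁ + qₖ₋₂:
  k=0: a=10, p=10, q=1
  k=1: a=2, p=21, q=2
  k=2: a=1, p=31, q=3
  k=3: a=2, p=83, q=8

83/8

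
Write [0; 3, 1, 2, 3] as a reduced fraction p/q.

10/37

Using pₖ = aₖpₖ₋₁ + pₖ₋₂ and qₖ = aₖqₖ₋₁ + qₖ₋₂:
  k=0: a=0, p=0, q=1
  k=1: a=3, p=1, q=3
  k=2: a=1, p=1, q=4
  k=3: a=2, p=3, q=11
  k=4: a=3, p=10, q=37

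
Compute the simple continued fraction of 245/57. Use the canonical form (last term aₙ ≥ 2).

245 = 4·57 + 17
57 = 3·17 + 6
17 = 2·6 + 5
6 = 1·5 + 1
5 = 5·1 + 0  (stop)
So 245/57 = [4; 3, 2, 1, 5].

[4; 3, 2, 1, 5]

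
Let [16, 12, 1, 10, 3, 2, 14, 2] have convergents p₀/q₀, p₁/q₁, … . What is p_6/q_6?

Using pₖ = aₖpₖ₋₁ + pₖ₋₂, qₖ = aₖqₖ₋₁ + qₖ₋₂ (with p₋₁=1, p₋₂=0, q₋₁=0, q₋₂=1):
  k=0: a=16, p=16, q=1
  k=1: a=12, p=193, q=12
  k=2: a=1, p=209, q=13
  k=3: a=10, p=2283, q=142
  k=4: a=3, p=7058, q=439
  k=5: a=2, p=16399, q=1020
  k=6: a=14, p=236644, q=14719

236644/14719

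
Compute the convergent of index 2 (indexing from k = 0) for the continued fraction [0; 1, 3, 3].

Using pₖ = aₖpₖ₋₁ + pₖ₋₂, qₖ = aₖqₖ₋₁ + qₖ₋₂ (with p₋₁=1, p₋₂=0, q₋₁=0, q₋₂=1):
  k=0: a=0, p=0, q=1
  k=1: a=1, p=1, q=1
  k=2: a=3, p=3, q=4

3/4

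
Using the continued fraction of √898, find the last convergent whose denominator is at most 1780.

√898 = [29; 1, 28, 1, 58, …] (period length 4).
Convergents:
  p_0/q_0 = 29/1
  p_1/q_1 = 30/1
  p_2/q_2 = 869/29
  p_3/q_3 = 899/30
  p_4/q_4 = 53011/1769
  p_5/q_5 = 53910/1799
q_4 = 1769 ≤ 1780 < 1799 = q_5, so the answer is 53011/1769.

53011/1769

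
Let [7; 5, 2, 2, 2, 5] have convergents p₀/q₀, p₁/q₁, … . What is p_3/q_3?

Using pₖ = aₖpₖ₋₁ + pₖ₋₂, qₖ = aₖqₖ₋₁ + qₖ₋₂ (with p₋₁=1, p₋₂=0, q₋₁=0, q₋₂=1):
  k=0: a=7, p=7, q=1
  k=1: a=5, p=36, q=5
  k=2: a=2, p=79, q=11
  k=3: a=2, p=194, q=27

194/27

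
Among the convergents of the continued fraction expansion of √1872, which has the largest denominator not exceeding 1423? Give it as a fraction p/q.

√1872 = [43; 3, 1, 3, 86, …] (period length 4).
Convergents:
  p_0/q_0 = 43/1
  p_1/q_1 = 130/3
  p_2/q_2 = 173/4
  p_3/q_3 = 649/15
  p_4/q_4 = 55987/1294
  p_5/q_5 = 168610/3897
q_4 = 1294 ≤ 1423 < 3897 = q_5, so the answer is 55987/1294.

55987/1294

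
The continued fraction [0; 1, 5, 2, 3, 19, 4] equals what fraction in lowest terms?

2970/3517

Fold from the inside: start with 4/1.
  19 + 1/4 = 77/4
  3 + 4/77 = 235/77
  2 + 77/235 = 547/235
  5 + 235/547 = 2970/547
  1 + 547/2970 = 3517/2970
  0 + 2970/3517 = 2970/3517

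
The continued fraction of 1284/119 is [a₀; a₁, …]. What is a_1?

1284 = 10·119 + 94   →  a_0 = 10
119 = 1·94 + 25   →  a_1 = 1

1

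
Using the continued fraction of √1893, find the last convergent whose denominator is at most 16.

√1893 = [43; 1, 1, 28, 1, 1, 86, …] (period length 6).
Convergents:
  p_0/q_0 = 43/1
  p_1/q_1 = 44/1
  p_2/q_2 = 87/2
  p_3/q_3 = 2480/57
q_2 = 2 ≤ 16 < 57 = q_3, so the answer is 87/2.

87/2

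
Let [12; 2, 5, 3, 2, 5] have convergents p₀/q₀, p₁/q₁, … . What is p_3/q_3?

Using pₖ = aₖpₖ₋₁ + pₖ₋₂, qₖ = aₖqₖ₋₁ + qₖ₋₂ (with p₋₁=1, p₋₂=0, q₋₁=0, q₋₂=1):
  k=0: a=12, p=12, q=1
  k=1: a=2, p=25, q=2
  k=2: a=5, p=137, q=11
  k=3: a=3, p=436, q=35

436/35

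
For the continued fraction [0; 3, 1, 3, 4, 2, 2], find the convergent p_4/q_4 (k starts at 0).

17/64

Using pₖ = aₖpₖ₋₁ + pₖ₋₂, qₖ = aₖqₖ₋₁ + qₖ₋₂ (with p₋₁=1, p₋₂=0, q₋₁=0, q₋₂=1):
  k=0: a=0, p=0, q=1
  k=1: a=3, p=1, q=3
  k=2: a=1, p=1, q=4
  k=3: a=3, p=4, q=15
  k=4: a=4, p=17, q=64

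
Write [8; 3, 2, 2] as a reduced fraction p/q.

141/17

Fold from the inside: start with 2/1.
  2 + 1/2 = 5/2
  3 + 2/5 = 17/5
  8 + 5/17 = 141/17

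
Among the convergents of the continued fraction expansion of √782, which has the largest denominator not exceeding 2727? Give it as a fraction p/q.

√782 = [27; 1, 26, 1, 54, …] (period length 4).
Convergents:
  p_0/q_0 = 27/1
  p_1/q_1 = 28/1
  p_2/q_2 = 755/27
  p_3/q_3 = 783/28
  p_4/q_4 = 43037/1539
  p_5/q_5 = 43820/1567
  p_6/q_6 = 1182357/42281
q_5 = 1567 ≤ 2727 < 42281 = q_6, so the answer is 43820/1567.

43820/1567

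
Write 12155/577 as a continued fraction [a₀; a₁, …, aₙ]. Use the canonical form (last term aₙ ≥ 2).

12155 = 21*577 + 38
577 = 15*38 + 7
38 = 5*7 + 3
7 = 2*3 + 1
3 = 3*1 + 0  (stop)
So 12155/577 = [21; 15, 5, 2, 3].

[21; 15, 5, 2, 3]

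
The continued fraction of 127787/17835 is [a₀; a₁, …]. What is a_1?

127787 = 7·17835 + 2942   →  a_0 = 7
17835 = 6·2942 + 183   →  a_1 = 6

6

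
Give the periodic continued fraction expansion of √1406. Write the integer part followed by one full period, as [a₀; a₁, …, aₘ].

[37; 2, 74]

a₀ = ⌊√1406⌋ = 37.
With m₀=0, d₀=1 and mₖ₊₁ = dₖaₖ − mₖ, dₖ₊₁ = (n − mₖ₊₁²)/dₖ, aₖ₊₁ = ⌊(a₀+mₖ₊₁)/dₖ₊₁⌋:
  k=1: m=37, d=37, a=2
  k=2: m=37, d=1, a=74
d=1 and a=2a₀=74 at k=2, so the next step gives (m, d) = (37, 37) again — its k=1 value — and the period has length 2.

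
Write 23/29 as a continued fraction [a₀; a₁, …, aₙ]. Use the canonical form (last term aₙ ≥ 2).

23 = 0·29 + 23
29 = 1·23 + 6
23 = 3·6 + 5
6 = 1·5 + 1
5 = 5·1 + 0  (stop)
So 23/29 = [0; 1, 3, 1, 5].

[0; 1, 3, 1, 5]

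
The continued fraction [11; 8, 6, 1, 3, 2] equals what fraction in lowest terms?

Using pₖ = aₖpₖ₋₁ + pₖ₋₂ and qₖ = aₖqₖ₋₁ + qₖ₋₂:
  k=0: a=11, p=11, q=1
  k=1: a=8, p=89, q=8
  k=2: a=6, p=545, q=49
  k=3: a=1, p=634, q=57
  k=4: a=3, p=2447, q=220
  k=5: a=2, p=5528, q=497

5528/497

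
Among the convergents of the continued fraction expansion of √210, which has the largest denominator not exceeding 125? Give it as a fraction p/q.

1681/116

√210 = [14; 2, 28, …] (period length 2).
Convergents:
  p_0/q_0 = 14/1
  p_1/q_1 = 29/2
  p_2/q_2 = 826/57
  p_3/q_3 = 1681/116
  p_4/q_4 = 47894/3305
q_3 = 116 ≤ 125 < 3305 = q_4, so the answer is 1681/116.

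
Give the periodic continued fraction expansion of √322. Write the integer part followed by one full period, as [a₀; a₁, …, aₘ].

[17; 1, 16, 1, 34]

a₀ = ⌊√322⌋ = 17.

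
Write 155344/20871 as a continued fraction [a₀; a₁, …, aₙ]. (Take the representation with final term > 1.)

[7; 2, 3, 1, 8, 9, 3, 9]

155344 = 7×20871 + 9247
20871 = 2×9247 + 2377
9247 = 3×2377 + 2116
2377 = 1×2116 + 261
2116 = 8×261 + 28
261 = 9×28 + 9
28 = 3×9 + 1
9 = 9×1 + 0  (stop)
So 155344/20871 = [7; 2, 3, 1, 8, 9, 3, 9].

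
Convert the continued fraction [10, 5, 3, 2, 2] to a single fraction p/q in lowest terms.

Using pₖ = aₖpₖ₋₁ + pₖ₋₂ and qₖ = aₖqₖ₋₁ + qₖ₋₂:
  k=0: a=10, p=10, q=1
  k=1: a=5, p=51, q=5
  k=2: a=3, p=163, q=16
  k=3: a=2, p=377, q=37
  k=4: a=2, p=917, q=90

917/90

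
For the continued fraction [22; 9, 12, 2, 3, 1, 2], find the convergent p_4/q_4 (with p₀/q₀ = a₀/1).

17467/790

Using pₖ = aₖpₖ₋₁ + pₖ₋₂, qₖ = aₖqₖ₋₁ + qₖ₋₂ (with p₋₁=1, p₋₂=0, q₋₁=0, q₋₂=1):
  k=0: a=22, p=22, q=1
  k=1: a=9, p=199, q=9
  k=2: a=12, p=2410, q=109
  k=3: a=2, p=5019, q=227
  k=4: a=3, p=17467, q=790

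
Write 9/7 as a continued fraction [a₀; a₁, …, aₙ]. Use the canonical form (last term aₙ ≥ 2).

[1; 3, 2]

9 = 1*7 + 2
7 = 3*2 + 1
2 = 2*1 + 0  (stop)
So 9/7 = [1; 3, 2].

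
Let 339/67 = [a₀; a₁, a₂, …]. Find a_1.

339 = 5·67 + 4   →  a_0 = 5
67 = 16·4 + 3   →  a_1 = 16

16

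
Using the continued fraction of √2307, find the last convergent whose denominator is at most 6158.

√2307 = [48; 32, 96, …] (period length 2).
Convergents:
  p_0/q_0 = 48/1
  p_1/q_1 = 1537/32
  p_2/q_2 = 147600/3073
  p_3/q_3 = 4724737/98368
q_2 = 3073 ≤ 6158 < 98368 = q_3, so the answer is 147600/3073.

147600/3073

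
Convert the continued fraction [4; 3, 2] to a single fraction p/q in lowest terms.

Using pₖ = aₖpₖ₋₁ + pₖ₋₂ and qₖ = aₖqₖ₋₁ + qₖ₋₂:
  k=0: a=4, p=4, q=1
  k=1: a=3, p=13, q=3
  k=2: a=2, p=30, q=7

30/7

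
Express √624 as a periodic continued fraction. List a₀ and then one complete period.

[24; 1, 48]

a₀ = ⌊√624⌋ = 24.
With m₀=0, d₀=1 and mₖ₊₁ = dₖaₖ − mₖ, dₖ₊₁ = (n − mₖ₊₁²)/dₖ, aₖ₊₁ = ⌊(a₀+mₖ₊₁)/dₖ₊₁⌋:
  k=1: m=24, d=48, a=1
  k=2: m=24, d=1, a=48
d=1 and a=2a₀=48 at k=2, so the next step gives (m, d) = (24, 48) again — its k=1 value — and the period has length 2.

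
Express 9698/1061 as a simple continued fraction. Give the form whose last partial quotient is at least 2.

9698 = 9·1061 + 149
1061 = 7·149 + 18
149 = 8·18 + 5
18 = 3·5 + 3
5 = 1·3 + 2
3 = 1·2 + 1
2 = 2·1 + 0  (stop)
So 9698/1061 = [9; 7, 8, 3, 1, 1, 2].

[9; 7, 8, 3, 1, 1, 2]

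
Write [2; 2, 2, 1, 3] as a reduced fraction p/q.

63/26

Using pₖ = aₖpₖ₋₁ + pₖ₋₂ and qₖ = aₖqₖ₋₁ + qₖ₋₂:
  k=0: a=2, p=2, q=1
  k=1: a=2, p=5, q=2
  k=2: a=2, p=12, q=5
  k=3: a=1, p=17, q=7
  k=4: a=3, p=63, q=26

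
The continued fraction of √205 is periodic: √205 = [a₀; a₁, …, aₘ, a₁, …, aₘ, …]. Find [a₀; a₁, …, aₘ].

[14; 3, 6, 1, 4, 1, 6, 3, 28]

a₀ = ⌊√205⌋ = 14.
With m₀=0, d₀=1 and mₖ₊₁ = dₖaₖ − mₖ, dₖ₊₁ = (n − mₖ₊₁²)/dₖ, aₖ₊₁ = ⌊(a₀+mₖ₊₁)/dₖ₊₁⌋:
  k=1: m=14, d=9, a=3
  k=2: m=13, d=4, a=6
  k=3: m=11, d=21, a=1
  k=4: m=10, d=5, a=4
  k=5: m=10, d=21, a=1
  k=6: m=11, d=4, a=6
  k=7: m=13, d=9, a=3
  k=8: m=14, d=1, a=28
d=1 and a=2a₀=28 at k=8, so the next step gives (m, d) = (14, 9) again — its k=1 value — and the period has length 8.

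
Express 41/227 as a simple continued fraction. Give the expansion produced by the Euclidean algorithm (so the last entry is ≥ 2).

41 = 0×227 + 41
227 = 5×41 + 22
41 = 1×22 + 19
22 = 1×19 + 3
19 = 6×3 + 1
3 = 3×1 + 0  (stop)
So 41/227 = [0; 5, 1, 1, 6, 3].

[0; 5, 1, 1, 6, 3]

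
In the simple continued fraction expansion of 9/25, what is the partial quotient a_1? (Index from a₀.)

9 = 0·25 + 9   →  a_0 = 0
25 = 2·9 + 7   →  a_1 = 2

2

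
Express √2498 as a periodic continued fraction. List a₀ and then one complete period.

a₀ = ⌊√2498⌋ = 49.
With m₀=0, d₀=1 and mₖ₊₁ = dₖaₖ − mₖ, dₖ₊₁ = (n − mₖ₊₁²)/dₖ, aₖ₊₁ = ⌊(a₀+mₖ₊₁)/dₖ₊₁⌋:
  k=1: m=49, d=97, a=1
  k=2: m=48, d=2, a=48
  k=3: m=48, d=97, a=1
  k=4: m=49, d=1, a=98
d=1 and a=2a₀=98 at k=4, so the next step gives (m, d) = (49, 97) again — its k=1 value — and the period has length 4.

[49; 1, 48, 1, 98]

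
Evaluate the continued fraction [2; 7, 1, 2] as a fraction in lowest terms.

49/23

Fold from the inside: start with 2/1.
  1 + 1/2 = 3/2
  7 + 2/3 = 23/3
  2 + 3/23 = 49/23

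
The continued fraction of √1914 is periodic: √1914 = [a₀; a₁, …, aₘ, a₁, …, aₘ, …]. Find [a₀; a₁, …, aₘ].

a₀ = ⌊√1914⌋ = 43.
With m₀=0, d₀=1 and mₖ₊₁ = dₖaₖ − mₖ, dₖ₊₁ = (n − mₖ₊₁²)/dₖ, aₖ₊₁ = ⌊(a₀+mₖ₊₁)/dₖ₊₁⌋:
  k=1: m=43, d=65, a=1
  k=2: m=22, d=22, a=2
  k=3: m=22, d=65, a=1
  k=4: m=43, d=1, a=86
d=1 and a=2a₀=86 at k=4, so the next step gives (m, d) = (43, 65) again — its k=1 value — and the period has length 4.

[43; 1, 2, 1, 86]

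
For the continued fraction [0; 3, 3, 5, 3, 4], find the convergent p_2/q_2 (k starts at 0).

3/10

Using pₖ = aₖpₖ₋₁ + pₖ₋₂, qₖ = aₖqₖ₋₁ + qₖ₋₂ (with p₋₁=1, p₋₂=0, q₋₁=0, q₋₂=1):
  k=0: a=0, p=0, q=1
  k=1: a=3, p=1, q=3
  k=2: a=3, p=3, q=10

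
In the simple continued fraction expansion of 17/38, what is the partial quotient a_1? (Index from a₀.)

17 = 0·38 + 17   →  a_0 = 0
38 = 2·17 + 4   →  a_1 = 2

2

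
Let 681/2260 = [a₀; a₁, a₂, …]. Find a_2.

3

681 = 0·2260 + 681   →  a_0 = 0
2260 = 3·681 + 217   →  a_1 = 3
681 = 3·217 + 30   →  a_2 = 3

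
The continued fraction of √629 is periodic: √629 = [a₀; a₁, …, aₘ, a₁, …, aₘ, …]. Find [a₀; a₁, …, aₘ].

[25; 12, 1, 1, 12, 50]

a₀ = ⌊√629⌋ = 25.
With m₀=0, d₀=1 and mₖ₊₁ = dₖaₖ − mₖ, dₖ₊₁ = (n − mₖ₊₁²)/dₖ, aₖ₊₁ = ⌊(a₀+mₖ₊₁)/dₖ₊₁⌋:
  k=1: m=25, d=4, a=12
  k=2: m=23, d=25, a=1
  k=3: m=2, d=25, a=1
  k=4: m=23, d=4, a=12
  k=5: m=25, d=1, a=50
d=1 and a=2a₀=50 at k=5, so the next step gives (m, d) = (25, 4) again — its k=1 value — and the period has length 5.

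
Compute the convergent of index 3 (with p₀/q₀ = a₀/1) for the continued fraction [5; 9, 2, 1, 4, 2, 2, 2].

Using pₖ = aₖpₖ₋₁ + pₖ₋₂, qₖ = aₖqₖ₋₁ + qₖ₋₂ (with p₋₁=1, p₋₂=0, q₋₁=0, q₋₂=1):
  k=0: a=5, p=5, q=1
  k=1: a=9, p=46, q=9
  k=2: a=2, p=97, q=19
  k=3: a=1, p=143, q=28

143/28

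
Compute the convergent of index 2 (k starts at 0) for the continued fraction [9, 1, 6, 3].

69/7

Using pₖ = aₖpₖ₋₁ + pₖ₋₂, qₖ = aₖqₖ₋₁ + qₖ₋₂ (with p₋₁=1, p₋₂=0, q₋₁=0, q₋₂=1):
  k=0: a=9, p=9, q=1
  k=1: a=1, p=10, q=1
  k=2: a=6, p=69, q=7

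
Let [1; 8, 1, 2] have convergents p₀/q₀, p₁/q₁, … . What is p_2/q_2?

Using pₖ = aₖpₖ₋₁ + pₖ₋₂, qₖ = aₖqₖ₋₁ + qₖ₋₂ (with p₋₁=1, p₋₂=0, q₋₁=0, q₋₂=1):
  k=0: a=1, p=1, q=1
  k=1: a=8, p=9, q=8
  k=2: a=1, p=10, q=9

10/9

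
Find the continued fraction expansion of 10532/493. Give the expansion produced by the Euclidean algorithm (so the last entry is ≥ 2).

10532 = 21·493 + 179
493 = 2·179 + 135
179 = 1·135 + 44
135 = 3·44 + 3
44 = 14·3 + 2
3 = 1·2 + 1
2 = 2·1 + 0  (stop)
So 10532/493 = [21; 2, 1, 3, 14, 1, 2].

[21; 2, 1, 3, 14, 1, 2]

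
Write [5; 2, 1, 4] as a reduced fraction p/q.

75/14

Using pₖ = aₖpₖ₋₁ + pₖ₋₂ and qₖ = aₖqₖ₋₁ + qₖ₋₂:
  k=0: a=5, p=5, q=1
  k=1: a=2, p=11, q=2
  k=2: a=1, p=16, q=3
  k=3: a=4, p=75, q=14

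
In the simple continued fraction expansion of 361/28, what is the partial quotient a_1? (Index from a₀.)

361 = 12·28 + 25   →  a_0 = 12
28 = 1·25 + 3   →  a_1 = 1

1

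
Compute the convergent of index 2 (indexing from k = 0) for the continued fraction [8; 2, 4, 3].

Using pₖ = aₖpₖ₋₁ + pₖ₋₂, qₖ = aₖqₖ₋₁ + qₖ₋₂ (with p₋₁=1, p₋₂=0, q₋₁=0, q₋₂=1):
  k=0: a=8, p=8, q=1
  k=1: a=2, p=17, q=2
  k=2: a=4, p=76, q=9

76/9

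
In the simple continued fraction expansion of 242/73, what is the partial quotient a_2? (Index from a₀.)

5

242 = 3·73 + 23   →  a_0 = 3
73 = 3·23 + 4   →  a_1 = 3
23 = 5·4 + 3   →  a_2 = 5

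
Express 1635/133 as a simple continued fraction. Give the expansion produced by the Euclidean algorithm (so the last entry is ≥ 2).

[12; 3, 2, 2, 3, 2]

1635 = 12×133 + 39
133 = 3×39 + 16
39 = 2×16 + 7
16 = 2×7 + 2
7 = 3×2 + 1
2 = 2×1 + 0  (stop)
So 1635/133 = [12; 3, 2, 2, 3, 2].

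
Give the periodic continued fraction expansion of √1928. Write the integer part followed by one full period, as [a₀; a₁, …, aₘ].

[43; 1, 9, 1, 86]

a₀ = ⌊√1928⌋ = 43.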